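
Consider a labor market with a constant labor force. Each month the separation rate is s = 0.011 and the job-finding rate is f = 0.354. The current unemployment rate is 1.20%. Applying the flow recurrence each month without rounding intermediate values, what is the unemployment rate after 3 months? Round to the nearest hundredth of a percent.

Unemployment rate after three months ≈ 2.55%.

With a fixed labor force, u_{t+1} = u_t + s·(1−u_t) − f·u_t = u_t·(1−s−f) + s.
Here 1−s−f = 0.635 and s = 0.011.
u_1 = 0.012000 × 0.635 + 0.011 = 0.018620.
u_2 = 0.018620 × 0.635 + 0.011 = 0.022824.
u_3 = 0.022824 × 0.635 + 0.011 = 0.025493.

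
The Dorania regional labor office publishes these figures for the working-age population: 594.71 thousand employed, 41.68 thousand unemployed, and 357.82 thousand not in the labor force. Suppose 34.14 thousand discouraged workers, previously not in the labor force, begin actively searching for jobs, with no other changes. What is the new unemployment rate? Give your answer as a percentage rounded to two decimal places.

New unemployment rate ≈ 11.31%.

Initially, labor force = 594.71 + 41.68 = 636.39 thousand, so u = 41.68/636.39 = 6.55%.
After the change, unemployed and labor force both rise by 34.14 → E = 594.71, U = 75.82, labor force = 670.53 thousand.
New unemployment rate = 75.82 / 670.53 = 11.31%.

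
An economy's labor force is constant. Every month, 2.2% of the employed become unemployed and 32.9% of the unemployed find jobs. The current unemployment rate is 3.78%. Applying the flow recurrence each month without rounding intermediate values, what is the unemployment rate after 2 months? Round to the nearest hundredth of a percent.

With a fixed labor force, u_{t+1} = u_t + s·(1−u_t) − f·u_t = u_t·(1−s−f) + s.
Here 1−s−f = 0.649 and s = 0.022.
u_1 = 0.037800 × 0.649 + 0.022 = 0.046532.
u_2 = 0.046532 × 0.649 + 0.022 = 0.052199.

Unemployment rate after two months ≈ 5.22%.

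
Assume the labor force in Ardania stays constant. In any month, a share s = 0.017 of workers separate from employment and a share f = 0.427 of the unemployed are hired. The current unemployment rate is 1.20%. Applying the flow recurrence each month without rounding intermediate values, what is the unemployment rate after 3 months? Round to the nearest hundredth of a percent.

Unemployment rate after three months ≈ 3.38%.

With a fixed labor force, u_{t+1} = u_t + s·(1−u_t) − f·u_t = u_t·(1−s−f) + s.
Here 1−s−f = 0.556 and s = 0.017.
u_1 = 0.012000 × 0.556 + 0.017 = 0.023672.
u_2 = 0.023672 × 0.556 + 0.017 = 0.030162.
u_3 = 0.030162 × 0.556 + 0.017 = 0.033770.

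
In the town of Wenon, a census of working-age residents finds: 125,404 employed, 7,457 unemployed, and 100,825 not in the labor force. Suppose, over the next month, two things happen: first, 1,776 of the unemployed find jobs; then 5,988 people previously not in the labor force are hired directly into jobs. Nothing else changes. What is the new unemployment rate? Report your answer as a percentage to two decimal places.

New unemployment rate ≈ 4.09%.

Initially, labor force = 125,404 + 7,457 = 132,861, so u = 7,457/132,861 = 5.61%.
After the first change, unemployed falls and employed rises by 1,776; labor force unchanged → E = 127,180, U = 5,681, labor force = 132,861.
After the second change, employed and labor force both rise by 5,988; unemployed unchanged → E = 133,168, U = 5,681, labor force = 138,849.
New unemployment rate = 5,681 / 138,849 = 4.09%.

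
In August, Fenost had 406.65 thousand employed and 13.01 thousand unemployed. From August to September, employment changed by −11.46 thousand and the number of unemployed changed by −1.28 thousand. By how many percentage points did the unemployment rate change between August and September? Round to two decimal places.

August: labor force = 406.65 + 13.01 = 419.66; u = 13.01/419.66 = 3.10%.
September: labor force = 395.19 + 11.73 = 406.92; u = 11.73/406.92 = 2.88%.
Change = 2.88% − 3.10% = −0.22 pp.

The unemployment rate changed by −0.22 percentage points.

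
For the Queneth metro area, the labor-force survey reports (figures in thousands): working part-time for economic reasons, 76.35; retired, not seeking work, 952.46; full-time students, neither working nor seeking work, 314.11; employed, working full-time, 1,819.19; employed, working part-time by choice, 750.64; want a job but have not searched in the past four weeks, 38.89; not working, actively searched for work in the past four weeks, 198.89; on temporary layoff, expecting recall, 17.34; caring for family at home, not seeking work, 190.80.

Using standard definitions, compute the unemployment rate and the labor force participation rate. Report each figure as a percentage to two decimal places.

Employed = 76.35 + 1,819.19 + 750.64 = 2,646.18 thousand (anyone who worked, including part-time for economic reasons, counts as employed).
Unemployed = 198.89 + 17.34 = 216.23 thousand (jobless and actively searching, or on temporary layoff).
Labor force = 2,646.18 + 216.23 = 2,862.41 thousand.
Not in labor force = 952.46 + 314.11 + 38.89 + 190.80 = 1,496.26 thousand (those not working and not actively searching are outside the labor force — including those who want a job but have given up searching).
Civilian working-age population = 2,862.41 + 1,496.26 = 4,358.67 thousand.
Unemployment rate = 216.23 / 2,862.41 = 7.55%.
Labor force participation rate = 2,862.41 / 4,358.67 = 65.67%.

Unemployment rate ≈ 7.55%; labor force participation rate ≈ 65.67%.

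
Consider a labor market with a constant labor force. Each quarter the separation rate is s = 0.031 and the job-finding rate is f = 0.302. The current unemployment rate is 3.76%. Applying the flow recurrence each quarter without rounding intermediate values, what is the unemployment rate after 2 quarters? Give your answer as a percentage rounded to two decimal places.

With a fixed labor force, u_{t+1} = u_t + s·(1−u_t) − f·u_t = u_t·(1−s−f) + s.
Here 1−s−f = 0.667 and s = 0.031.
u_1 = 0.037600 × 0.667 + 0.031 = 0.056079.
u_2 = 0.056079 × 0.667 + 0.031 = 0.068405.

Unemployment rate after two quarters ≈ 6.84%.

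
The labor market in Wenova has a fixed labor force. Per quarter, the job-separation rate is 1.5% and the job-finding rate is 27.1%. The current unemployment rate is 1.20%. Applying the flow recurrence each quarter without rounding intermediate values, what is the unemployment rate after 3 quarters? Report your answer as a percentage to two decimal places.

Unemployment rate after three quarters ≈ 3.77%.

With a fixed labor force, u_{t+1} = u_t + s·(1−u_t) − f·u_t = u_t·(1−s−f) + s.
Here 1−s−f = 0.714 and s = 0.015.
u_1 = 0.012000 × 0.714 + 0.015 = 0.023568.
u_2 = 0.023568 × 0.714 + 0.015 = 0.031828.
u_3 = 0.031828 × 0.714 + 0.015 = 0.037725.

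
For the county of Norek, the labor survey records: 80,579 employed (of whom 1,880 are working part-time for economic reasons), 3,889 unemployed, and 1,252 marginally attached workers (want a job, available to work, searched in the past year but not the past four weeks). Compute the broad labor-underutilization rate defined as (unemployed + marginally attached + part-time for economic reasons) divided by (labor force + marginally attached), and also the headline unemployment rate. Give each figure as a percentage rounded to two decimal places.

Broad underutilization rate ≈ 8.19%; headline unemployment rate ≈ 4.60%.

Labor force = 80,579 + 3,889 = 84,468.
Numerator = 3,889 + 1,252 + 1,880 = 7,021.
Denominator = 84,468 + 1,252 = 85,720.
Broad rate = 7,021 / 85,720 = 8.19%.
Headline unemployment rate = 3,889 / 84,468 = 4.60%.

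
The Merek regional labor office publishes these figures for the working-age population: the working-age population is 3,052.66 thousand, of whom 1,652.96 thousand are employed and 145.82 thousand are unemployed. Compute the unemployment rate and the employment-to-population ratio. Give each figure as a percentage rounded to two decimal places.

Unemployment rate ≈ 8.11%; employment-population ratio ≈ 54.15%.

Labor force = employed + unemployed = 1,652.96 + 145.82 = 1,798.78 thousand.
Unemployment rate = 145.82 / 1,798.78 = 8.11%.
Employment-population ratio = 1,652.96 / 3,052.66 = 54.15%.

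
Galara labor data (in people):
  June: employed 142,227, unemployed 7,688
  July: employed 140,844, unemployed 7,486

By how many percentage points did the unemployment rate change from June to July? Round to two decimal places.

June: labor force = 142,227 + 7,688 = 149,915; u = 7,688/149,915 = 5.13%.
July: labor force = 140,844 + 7,486 = 148,330; u = 7,486/148,330 = 5.05%.
Change = 5.05% − 5.13% = −0.08 pp.

The unemployment rate changed by −0.08 percentage points.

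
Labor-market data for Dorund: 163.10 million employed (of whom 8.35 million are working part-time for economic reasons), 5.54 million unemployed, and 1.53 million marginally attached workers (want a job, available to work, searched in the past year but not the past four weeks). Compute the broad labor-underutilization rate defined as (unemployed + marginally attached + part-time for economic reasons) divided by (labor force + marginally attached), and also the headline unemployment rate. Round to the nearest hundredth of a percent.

Labor force = 163.10 + 5.54 = 168.64 million.
Numerator = 5.54 + 1.53 + 8.35 = 15.42 million.
Denominator = 168.64 + 1.53 = 170.17 million.
Broad rate = 15.42 / 170.17 = 9.06%.
Headline unemployment rate = 5.54 / 168.64 = 3.29%.

Broad underutilization rate ≈ 9.06%; headline unemployment rate ≈ 3.29%.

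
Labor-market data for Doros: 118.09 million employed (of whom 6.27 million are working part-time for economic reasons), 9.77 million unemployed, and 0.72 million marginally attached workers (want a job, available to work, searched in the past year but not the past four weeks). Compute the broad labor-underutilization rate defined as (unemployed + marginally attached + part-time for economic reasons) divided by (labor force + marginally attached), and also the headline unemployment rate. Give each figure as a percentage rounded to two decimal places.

Labor force = 118.09 + 9.77 = 127.86 million.
Numerator = 9.77 + 0.72 + 6.27 = 16.76 million.
Denominator = 127.86 + 0.72 = 128.58 million.
Broad rate = 16.76 / 128.58 = 13.03%.
Headline unemployment rate = 9.77 / 127.86 = 7.64%.

Broad underutilization rate ≈ 13.03%; headline unemployment rate ≈ 7.64%.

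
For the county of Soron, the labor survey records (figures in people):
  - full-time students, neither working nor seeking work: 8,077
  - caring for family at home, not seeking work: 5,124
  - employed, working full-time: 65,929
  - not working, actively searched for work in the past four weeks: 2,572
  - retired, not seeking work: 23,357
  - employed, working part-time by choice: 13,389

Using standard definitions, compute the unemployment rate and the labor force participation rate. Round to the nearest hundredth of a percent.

Employed = 65,929 + 13,389 = 79,318.
Unemployed = 2,572.
Labor force = 79,318 + 2,572 = 81,890.
Not in labor force = 8,077 + 5,124 + 23,357 = 36,558 (those not working and not actively searching are outside the labor force).
Civilian working-age population = 81,890 + 36,558 = 118,448.
Unemployment rate = 2,572 / 81,890 = 3.14%.
Labor force participation rate = 81,890 / 118,448 = 69.14%.

Unemployment rate ≈ 3.14%; labor force participation rate ≈ 69.14%.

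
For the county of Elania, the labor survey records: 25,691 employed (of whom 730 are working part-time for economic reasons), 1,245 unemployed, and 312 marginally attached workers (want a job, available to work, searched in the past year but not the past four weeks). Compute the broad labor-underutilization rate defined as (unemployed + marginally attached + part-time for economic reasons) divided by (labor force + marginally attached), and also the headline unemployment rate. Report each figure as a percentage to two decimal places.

Broad underutilization rate ≈ 8.39%; headline unemployment rate ≈ 4.62%.

Labor force = 25,691 + 1,245 = 26,936.
Numerator = 1,245 + 312 + 730 = 2,287.
Denominator = 26,936 + 312 = 27,248.
Broad rate = 2,287 / 27,248 = 8.39%.
Headline unemployment rate = 1,245 / 26,936 = 4.62%.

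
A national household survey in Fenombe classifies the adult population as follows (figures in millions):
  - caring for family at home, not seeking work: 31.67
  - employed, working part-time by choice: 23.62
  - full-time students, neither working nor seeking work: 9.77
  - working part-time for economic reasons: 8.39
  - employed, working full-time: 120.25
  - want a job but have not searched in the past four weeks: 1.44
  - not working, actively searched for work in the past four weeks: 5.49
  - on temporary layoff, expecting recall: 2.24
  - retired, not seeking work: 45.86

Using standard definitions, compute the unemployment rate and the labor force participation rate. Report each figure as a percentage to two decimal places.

Unemployment rate ≈ 4.83%; labor force participation rate ≈ 64.32%.

Employed = 23.62 + 8.39 + 120.25 = 152.26 million (anyone who worked, including part-time for economic reasons, counts as employed).
Unemployed = 5.49 + 2.24 = 7.73 million (jobless and actively searching, or on temporary layoff).
Labor force = 152.26 + 7.73 = 159.99 million.
Not in labor force = 31.67 + 9.77 + 1.44 + 45.86 = 88.74 million (those not working and not actively searching are outside the labor force — including those who want a job but have given up searching).
Civilian working-age population = 159.99 + 88.74 = 248.73 million.
Unemployment rate = 7.73 / 159.99 = 4.83%.
Labor force participation rate = 159.99 / 248.73 = 64.32%.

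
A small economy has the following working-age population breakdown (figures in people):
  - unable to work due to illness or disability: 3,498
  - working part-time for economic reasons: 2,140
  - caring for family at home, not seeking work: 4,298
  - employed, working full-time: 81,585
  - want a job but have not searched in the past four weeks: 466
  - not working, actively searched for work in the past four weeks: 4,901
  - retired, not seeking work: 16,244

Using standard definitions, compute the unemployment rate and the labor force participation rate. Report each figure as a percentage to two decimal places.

Unemployment rate ≈ 5.53%; labor force participation rate ≈ 78.34%.

Employed = 2,140 + 81,585 = 83,725 (anyone who worked, including part-time for economic reasons, counts as employed).
Unemployed = 4,901.
Labor force = 83,725 + 4,901 = 88,626.
Not in labor force = 3,498 + 4,298 + 466 + 16,244 = 24,506 (those not working and not actively searching are outside the labor force — including those who want a job but have given up searching).
Civilian working-age population = 88,626 + 24,506 = 113,132.
Unemployment rate = 4,901 / 88,626 = 5.53%.
Labor force participation rate = 88,626 / 113,132 = 78.34%.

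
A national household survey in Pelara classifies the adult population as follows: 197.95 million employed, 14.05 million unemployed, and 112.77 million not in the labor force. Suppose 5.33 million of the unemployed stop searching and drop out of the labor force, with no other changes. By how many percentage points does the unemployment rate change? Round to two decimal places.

Initially, labor force = 197.95 + 14.05 = 212.00 million, so u = 14.05/212.00 = 6.63%.
After the change, unemployed and labor force both fall by 5.33 → E = 197.95, U = 8.72, labor force = 206.67 million.
New unemployment rate = 8.72 / 206.67 = 4.22%.
Change = 4.22% − 6.63% = −2.41 percentage points.

The unemployment rate changes by −2.41 percentage points.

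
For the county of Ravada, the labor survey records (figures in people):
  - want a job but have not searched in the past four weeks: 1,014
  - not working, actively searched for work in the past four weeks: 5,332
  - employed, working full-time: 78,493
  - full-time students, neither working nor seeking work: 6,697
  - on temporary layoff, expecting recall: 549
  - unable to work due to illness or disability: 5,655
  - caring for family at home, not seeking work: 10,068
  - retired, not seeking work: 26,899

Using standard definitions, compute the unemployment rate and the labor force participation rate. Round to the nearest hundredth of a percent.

Employed = 78,493.
Unemployed = 5,332 + 549 = 5,881 (jobless and actively searching, or on temporary layoff).
Labor force = 78,493 + 5,881 = 84,374.
Not in labor force = 1,014 + 6,697 + 5,655 + 10,068 + 26,899 = 50,333 (those not working and not actively searching are outside the labor force — including those who want a job but have given up searching).
Civilian working-age population = 84,374 + 50,333 = 134,707.
Unemployment rate = 5,881 / 84,374 = 6.97%.
Labor force participation rate = 84,374 / 134,707 = 62.64%.

Unemployment rate ≈ 6.97%; labor force participation rate ≈ 62.64%.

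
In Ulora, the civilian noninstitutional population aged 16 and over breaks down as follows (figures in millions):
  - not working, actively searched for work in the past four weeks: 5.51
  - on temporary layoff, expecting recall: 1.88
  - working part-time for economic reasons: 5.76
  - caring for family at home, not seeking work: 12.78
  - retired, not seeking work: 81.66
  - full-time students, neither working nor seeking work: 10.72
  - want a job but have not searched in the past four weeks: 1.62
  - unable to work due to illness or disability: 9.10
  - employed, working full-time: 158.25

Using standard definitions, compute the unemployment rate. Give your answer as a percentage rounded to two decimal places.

Unemployment rate ≈ 4.31%.

Employed = 5.76 + 158.25 = 164.01 million (anyone who worked, including part-time for economic reasons, counts as employed).
Unemployed = 5.51 + 1.88 = 7.39 million (jobless and actively searching, or on temporary layoff).
Labor force = 164.01 + 7.39 = 171.40 million.
Unemployment rate = 7.39 / 171.40 = 4.31%.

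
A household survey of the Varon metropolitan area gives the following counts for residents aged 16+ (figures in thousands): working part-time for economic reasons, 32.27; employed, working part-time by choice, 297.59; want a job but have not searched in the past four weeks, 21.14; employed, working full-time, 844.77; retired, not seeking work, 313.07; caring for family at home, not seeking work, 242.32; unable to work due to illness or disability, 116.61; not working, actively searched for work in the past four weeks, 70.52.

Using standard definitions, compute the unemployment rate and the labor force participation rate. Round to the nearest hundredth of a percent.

Unemployment rate ≈ 5.66%; labor force participation rate ≈ 64.24%.

Employed = 32.27 + 297.59 + 844.77 = 1,174.63 thousand (anyone who worked, including part-time for economic reasons, counts as employed).
Unemployed = 70.52 thousand.
Labor force = 1,174.63 + 70.52 = 1,245.15 thousand.
Not in labor force = 21.14 + 313.07 + 242.32 + 116.61 = 693.14 thousand (those not working and not actively searching are outside the labor force — including those who want a job but have given up searching).
Civilian working-age population = 1,245.15 + 693.14 = 1,938.29 thousand.
Unemployment rate = 70.52 / 1,245.15 = 5.66%.
Labor force participation rate = 1,245.15 / 1,938.29 = 64.24%.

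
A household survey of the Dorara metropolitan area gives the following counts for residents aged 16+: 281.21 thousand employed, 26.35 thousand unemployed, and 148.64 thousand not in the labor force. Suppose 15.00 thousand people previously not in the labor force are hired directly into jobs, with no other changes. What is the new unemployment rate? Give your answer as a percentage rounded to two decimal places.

Initially, labor force = 281.21 + 26.35 = 307.56 thousand, so u = 26.35/307.56 = 8.57%.
After the change, employed and labor force both rise by 15.00; unemployed unchanged → E = 296.21, U = 26.35, labor force = 322.56 thousand.
New unemployment rate = 26.35 / 322.56 = 8.17%.

New unemployment rate ≈ 8.17%.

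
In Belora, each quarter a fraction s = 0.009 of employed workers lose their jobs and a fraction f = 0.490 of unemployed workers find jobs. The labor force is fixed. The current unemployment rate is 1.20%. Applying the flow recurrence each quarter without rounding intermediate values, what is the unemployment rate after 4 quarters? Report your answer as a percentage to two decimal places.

With a fixed labor force, u_{t+1} = u_t + s·(1−u_t) − f·u_t = u_t·(1−s−f) + s.
Here 1−s−f = 0.501 and s = 0.009.
u_1 = 0.012000 × 0.501 + 0.009 = 0.015012.
u_2 = 0.015012 × 0.501 + 0.009 = 0.016521.
u_3 = 0.016521 × 0.501 + 0.009 = 0.017277.
u_4 = 0.017277 × 0.501 + 0.009 = 0.017656.

Unemployment rate after four quarters ≈ 1.77%.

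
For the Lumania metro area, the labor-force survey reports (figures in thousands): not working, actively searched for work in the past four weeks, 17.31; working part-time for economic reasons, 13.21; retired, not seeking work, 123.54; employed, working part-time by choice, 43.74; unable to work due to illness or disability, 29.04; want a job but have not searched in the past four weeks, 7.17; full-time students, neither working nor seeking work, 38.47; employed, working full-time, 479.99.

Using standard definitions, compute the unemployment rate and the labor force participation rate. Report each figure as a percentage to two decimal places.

Unemployment rate ≈ 3.12%; labor force participation rate ≈ 73.66%.

Employed = 13.21 + 43.74 + 479.99 = 536.94 thousand (anyone who worked, including part-time for economic reasons, counts as employed).
Unemployed = 17.31 thousand.
Labor force = 536.94 + 17.31 = 554.25 thousand.
Not in labor force = 123.54 + 29.04 + 7.17 + 38.47 = 198.22 thousand (those not working and not actively searching are outside the labor force — including those who want a job but have given up searching).
Civilian working-age population = 554.25 + 198.22 = 752.47 thousand.
Unemployment rate = 17.31 / 554.25 = 3.12%.
Labor force participation rate = 554.25 / 752.47 = 73.66%.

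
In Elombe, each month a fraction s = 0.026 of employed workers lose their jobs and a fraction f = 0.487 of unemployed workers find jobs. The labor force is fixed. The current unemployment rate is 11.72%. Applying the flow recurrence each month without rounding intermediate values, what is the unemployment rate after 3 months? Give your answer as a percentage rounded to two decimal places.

Unemployment rate after three months ≈ 5.84%.

With a fixed labor force, u_{t+1} = u_t + s·(1−u_t) − f·u_t = u_t·(1−s−f) + s.
Here 1−s−f = 0.487 and s = 0.026.
u_1 = 0.117200 × 0.487 + 0.026 = 0.083076.
u_2 = 0.083076 × 0.487 + 0.026 = 0.066458.
u_3 = 0.066458 × 0.487 + 0.026 = 0.058365.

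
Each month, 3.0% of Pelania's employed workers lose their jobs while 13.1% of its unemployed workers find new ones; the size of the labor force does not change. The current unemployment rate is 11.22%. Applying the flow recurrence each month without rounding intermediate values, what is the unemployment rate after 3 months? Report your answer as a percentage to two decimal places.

With a fixed labor force, u_{t+1} = u_t + s·(1−u_t) − f·u_t = u_t·(1−s−f) + s.
Here 1−s−f = 0.839 and s = 0.030.
u_1 = 0.112200 × 0.839 + 0.030 = 0.124136.
u_2 = 0.124136 × 0.839 + 0.030 = 0.134150.
u_3 = 0.134150 × 0.839 + 0.030 = 0.142552.

Unemployment rate after three months ≈ 14.26%.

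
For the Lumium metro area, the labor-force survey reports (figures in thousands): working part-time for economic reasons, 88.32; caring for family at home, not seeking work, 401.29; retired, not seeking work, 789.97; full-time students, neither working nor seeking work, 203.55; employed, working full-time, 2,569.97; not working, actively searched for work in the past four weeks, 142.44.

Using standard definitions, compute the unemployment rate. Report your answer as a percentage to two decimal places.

Employed = 88.32 + 2,569.97 = 2,658.29 thousand (anyone who worked, including part-time for economic reasons, counts as employed).
Unemployed = 142.44 thousand.
Labor force = 2,658.29 + 142.44 = 2,800.73 thousand.
Unemployment rate = 142.44 / 2,800.73 = 5.09%.

Unemployment rate ≈ 5.09%.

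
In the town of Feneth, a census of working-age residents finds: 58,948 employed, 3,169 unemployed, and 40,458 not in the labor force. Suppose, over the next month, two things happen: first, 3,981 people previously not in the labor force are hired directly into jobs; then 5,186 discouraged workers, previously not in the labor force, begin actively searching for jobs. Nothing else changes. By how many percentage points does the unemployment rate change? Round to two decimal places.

The unemployment rate changes by +6.62 percentage points.

Initially, labor force = 58,948 + 3,169 = 62,117, so u = 3,169/62,117 = 5.10%.
After the first change, employed and labor force both rise by 3,981; unemployed unchanged → E = 62,929, U = 3,169, labor force = 66,098.
After the second change, unemployed and labor force both rise by 5,186 → E = 62,929, U = 8,355, labor force = 71,284.
New unemployment rate = 8,355 / 71,284 = 11.72%.
Change = 11.72% − 5.10% = +6.62 percentage points.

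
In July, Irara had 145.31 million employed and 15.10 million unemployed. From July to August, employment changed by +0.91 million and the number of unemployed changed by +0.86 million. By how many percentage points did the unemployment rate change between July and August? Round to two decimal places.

The unemployment rate changed by +0.43 percentage points.

July: labor force = 145.31 + 15.10 = 160.41; u = 15.10/160.41 = 9.41%.
August: labor force = 146.22 + 15.96 = 162.18; u = 15.96/162.18 = 9.84%.
Change = 9.84% − 9.41% = +0.43 pp.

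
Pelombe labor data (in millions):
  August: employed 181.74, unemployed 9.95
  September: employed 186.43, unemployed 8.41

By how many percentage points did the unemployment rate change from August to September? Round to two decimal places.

August: labor force = 181.74 + 9.95 = 191.69; u = 9.95/191.69 = 5.19%.
September: labor force = 186.43 + 8.41 = 194.84; u = 8.41/194.84 = 4.32%.
Change = 4.32% − 5.19% = −0.87 pp.

The unemployment rate changed by −0.87 percentage points.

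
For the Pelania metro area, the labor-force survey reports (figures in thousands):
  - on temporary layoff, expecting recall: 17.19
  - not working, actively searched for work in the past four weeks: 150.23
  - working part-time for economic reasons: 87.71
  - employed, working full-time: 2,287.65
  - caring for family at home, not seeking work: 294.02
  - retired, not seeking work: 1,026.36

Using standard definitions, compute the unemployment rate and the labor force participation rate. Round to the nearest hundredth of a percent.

Unemployment rate ≈ 6.58%; labor force participation rate ≈ 65.82%.

Employed = 87.71 + 2,287.65 = 2,375.36 thousand (anyone who worked, including part-time for economic reasons, counts as employed).
Unemployed = 17.19 + 150.23 = 167.42 thousand (jobless and actively searching, or on temporary layoff).
Labor force = 2,375.36 + 167.42 = 2,542.78 thousand.
Not in labor force = 294.02 + 1,026.36 = 1,320.38 thousand (those not working and not actively searching are outside the labor force).
Civilian working-age population = 2,542.78 + 1,320.38 = 3,863.16 thousand.
Unemployment rate = 167.42 / 2,542.78 = 6.58%.
Labor force participation rate = 2,542.78 / 3,863.16 = 65.82%.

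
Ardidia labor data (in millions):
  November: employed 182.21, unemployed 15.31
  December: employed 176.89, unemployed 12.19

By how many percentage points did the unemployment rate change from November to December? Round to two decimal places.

The unemployment rate changed by −1.30 percentage points.

November: labor force = 182.21 + 15.31 = 197.52; u = 15.31/197.52 = 7.75%.
December: labor force = 176.89 + 12.19 = 189.08; u = 12.19/189.08 = 6.45%.
Change = 6.45% − 7.75% = −1.30 pp.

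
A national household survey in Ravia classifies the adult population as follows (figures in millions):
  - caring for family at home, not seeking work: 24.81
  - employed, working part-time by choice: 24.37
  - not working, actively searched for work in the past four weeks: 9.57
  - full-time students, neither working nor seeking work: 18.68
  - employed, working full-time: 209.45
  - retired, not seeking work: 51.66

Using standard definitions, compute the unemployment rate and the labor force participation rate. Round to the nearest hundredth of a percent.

Unemployment rate ≈ 3.93%; labor force participation rate ≈ 71.89%.

Employed = 24.37 + 209.45 = 233.82 million.
Unemployed = 9.57 million.
Labor force = 233.82 + 9.57 = 243.39 million.
Not in labor force = 24.81 + 18.68 + 51.66 = 95.15 million (those not working and not actively searching are outside the labor force).
Civilian working-age population = 243.39 + 95.15 = 338.54 million.
Unemployment rate = 9.57 / 243.39 = 3.93%.
Labor force participation rate = 243.39 / 338.54 = 71.89%.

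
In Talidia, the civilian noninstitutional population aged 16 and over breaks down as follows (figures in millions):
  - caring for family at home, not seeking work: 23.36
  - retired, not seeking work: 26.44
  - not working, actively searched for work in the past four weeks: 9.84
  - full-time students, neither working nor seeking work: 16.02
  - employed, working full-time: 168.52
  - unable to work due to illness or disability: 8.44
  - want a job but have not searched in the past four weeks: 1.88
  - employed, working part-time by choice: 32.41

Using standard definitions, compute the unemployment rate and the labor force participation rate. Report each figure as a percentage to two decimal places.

Unemployment rate ≈ 4.67%; labor force participation rate ≈ 73.46%.

Employed = 168.52 + 32.41 = 200.93 million.
Unemployed = 9.84 million.
Labor force = 200.93 + 9.84 = 210.77 million.
Not in labor force = 23.36 + 26.44 + 16.02 + 8.44 + 1.88 = 76.14 million (those not working and not actively searching are outside the labor force — including those who want a job but have given up searching).
Civilian working-age population = 210.77 + 76.14 = 286.91 million.
Unemployment rate = 9.84 / 210.77 = 4.67%.
Labor force participation rate = 210.77 / 286.91 = 73.46%.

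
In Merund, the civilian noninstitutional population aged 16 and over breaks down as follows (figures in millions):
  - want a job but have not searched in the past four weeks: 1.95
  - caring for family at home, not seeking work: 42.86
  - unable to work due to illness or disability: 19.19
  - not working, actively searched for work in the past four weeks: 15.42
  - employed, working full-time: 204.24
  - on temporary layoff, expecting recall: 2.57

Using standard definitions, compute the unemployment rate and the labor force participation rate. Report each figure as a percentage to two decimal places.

Unemployment rate ≈ 8.10%; labor force participation rate ≈ 77.64%.

Employed = 204.24 million.
Unemployed = 15.42 + 2.57 = 17.99 million (jobless and actively searching, or on temporary layoff).
Labor force = 204.24 + 17.99 = 222.23 million.
Not in labor force = 1.95 + 42.86 + 19.19 = 64.00 million (those not working and not actively searching are outside the labor force — including those who want a job but have given up searching).
Civilian working-age population = 222.23 + 64.00 = 286.23 million.
Unemployment rate = 17.99 / 222.23 = 8.10%.
Labor force participation rate = 222.23 / 286.23 = 77.64%.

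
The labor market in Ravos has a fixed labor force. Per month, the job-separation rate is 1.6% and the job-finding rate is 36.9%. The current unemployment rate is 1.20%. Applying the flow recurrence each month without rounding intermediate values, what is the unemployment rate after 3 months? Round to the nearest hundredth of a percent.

Unemployment rate after three months ≈ 3.47%.

With a fixed labor force, u_{t+1} = u_t + s·(1−u_t) − f·u_t = u_t·(1−s−f) + s.
Here 1−s−f = 0.615 and s = 0.016.
u_1 = 0.012000 × 0.615 + 0.016 = 0.023380.
u_2 = 0.023380 × 0.615 + 0.016 = 0.030379.
u_3 = 0.030379 × 0.615 + 0.016 = 0.034683.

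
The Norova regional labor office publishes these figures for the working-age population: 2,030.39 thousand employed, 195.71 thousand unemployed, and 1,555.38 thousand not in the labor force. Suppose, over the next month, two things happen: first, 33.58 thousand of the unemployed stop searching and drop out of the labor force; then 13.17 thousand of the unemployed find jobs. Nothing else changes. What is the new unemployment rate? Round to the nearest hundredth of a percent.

Initially, labor force = 2,030.39 + 195.71 = 2,226.10 thousand, so u = 195.71/2,226.10 = 8.79%.
After the first change, unemployed and labor force both fall by 33.58 → E = 2,030.39, U = 162.13, labor force = 2,192.52 thousand.
After the second change, unemployed falls and employed rises by 13.17; labor force unchanged → E = 2,043.56, U = 148.96, labor force = 2,192.52 thousand.
New unemployment rate = 148.96 / 2,192.52 = 6.79%.

New unemployment rate ≈ 6.79%.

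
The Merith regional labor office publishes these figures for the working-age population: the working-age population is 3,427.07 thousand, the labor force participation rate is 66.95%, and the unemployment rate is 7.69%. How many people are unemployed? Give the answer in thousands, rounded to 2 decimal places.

About 176.44 thousand are unemployed.

Labor force = 0.6695 × 3,427.07 = 2,294.42 thousand.
Unemployed = 0.0769 × 2,294.42 ≈ 176.44 thousand.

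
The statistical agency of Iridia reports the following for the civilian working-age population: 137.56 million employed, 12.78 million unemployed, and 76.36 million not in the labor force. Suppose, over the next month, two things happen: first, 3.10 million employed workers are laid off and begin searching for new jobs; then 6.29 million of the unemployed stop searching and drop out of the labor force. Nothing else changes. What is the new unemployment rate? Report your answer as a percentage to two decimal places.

Initially, labor force = 137.56 + 12.78 = 150.34 million, so u = 12.78/150.34 = 8.50%.
After the first change, employed falls and unemployed rises by 3.10; labor force unchanged → E = 134.46, U = 15.88, labor force = 150.34 million.
After the second change, unemployed and labor force both fall by 6.29 → E = 134.46, U = 9.59, labor force = 144.05 million.
New unemployment rate = 9.59 / 144.05 = 6.66%.

New unemployment rate ≈ 6.66%.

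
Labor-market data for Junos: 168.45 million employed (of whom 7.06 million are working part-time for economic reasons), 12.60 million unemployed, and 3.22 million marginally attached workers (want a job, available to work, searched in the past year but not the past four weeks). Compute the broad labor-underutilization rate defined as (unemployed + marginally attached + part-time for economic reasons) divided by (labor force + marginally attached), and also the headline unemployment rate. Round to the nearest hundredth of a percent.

Broad underutilization rate ≈ 12.42%; headline unemployment rate ≈ 6.96%.

Labor force = 168.45 + 12.60 = 181.05 million.
Numerator = 12.60 + 3.22 + 7.06 = 22.88 million.
Denominator = 181.05 + 3.22 = 184.27 million.
Broad rate = 22.88 / 184.27 = 12.42%.
Headline unemployment rate = 12.60 / 181.05 = 6.96%.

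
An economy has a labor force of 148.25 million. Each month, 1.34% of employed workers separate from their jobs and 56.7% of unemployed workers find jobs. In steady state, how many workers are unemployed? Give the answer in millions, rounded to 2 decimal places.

About 3.42 million are unemployed in steady state.

Steady-state unemployment rate u* = s/(s+f) = 1.34/(1.34+56.7) = 0.023088.
Unemployed = u* × labor force = 0.023088 × 148.25 ≈ 3.42 million.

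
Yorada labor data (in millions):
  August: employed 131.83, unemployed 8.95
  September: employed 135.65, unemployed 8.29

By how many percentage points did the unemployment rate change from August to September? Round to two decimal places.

The unemployment rate changed by −0.60 percentage points.

August: labor force = 131.83 + 8.95 = 140.78; u = 8.95/140.78 = 6.36%.
September: labor force = 135.65 + 8.29 = 143.94; u = 8.29/143.94 = 5.76%.
Change = 5.76% − 6.36% = −0.60 pp.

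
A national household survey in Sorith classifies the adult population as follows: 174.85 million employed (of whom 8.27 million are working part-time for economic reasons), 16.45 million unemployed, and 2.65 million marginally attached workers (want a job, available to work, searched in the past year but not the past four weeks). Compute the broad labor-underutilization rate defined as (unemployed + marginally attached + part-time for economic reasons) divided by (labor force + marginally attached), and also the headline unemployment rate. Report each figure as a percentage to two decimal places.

Broad underutilization rate ≈ 14.11%; headline unemployment rate ≈ 8.60%.

Labor force = 174.85 + 16.45 = 191.30 million.
Numerator = 16.45 + 2.65 + 8.27 = 27.37 million.
Denominator = 191.30 + 2.65 = 193.95 million.
Broad rate = 27.37 / 193.95 = 14.11%.
Headline unemployment rate = 16.45 / 191.30 = 8.60%.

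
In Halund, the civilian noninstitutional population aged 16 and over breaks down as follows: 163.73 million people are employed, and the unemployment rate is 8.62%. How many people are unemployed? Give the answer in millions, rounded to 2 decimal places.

Let U be the number unemployed. The labor force is E + U, and U/(E+U) = 0.0862.
So U = 0.0862 × 163.73 / (1 − 0.0862) = 14.1135 / 0.9138 ≈ 15.44 million.

About 15.44 million are unemployed.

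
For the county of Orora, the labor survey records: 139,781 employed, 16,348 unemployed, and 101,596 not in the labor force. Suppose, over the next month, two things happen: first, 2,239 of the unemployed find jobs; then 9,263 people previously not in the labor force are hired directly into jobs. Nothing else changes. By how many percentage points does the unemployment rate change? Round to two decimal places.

The unemployment rate changes by −1.94 percentage points.

Initially, labor force = 139,781 + 16,348 = 156,129, so u = 16,348/156,129 = 10.47%.
After the first change, unemployed falls and employed rises by 2,239; labor force unchanged → E = 142,020, U = 14,109, labor force = 156,129.
After the second change, employed and labor force both rise by 9,263; unemployed unchanged → E = 151,283, U = 14,109, labor force = 165,392.
New unemployment rate = 14,109 / 165,392 = 8.53%.
Change = 8.53% − 10.47% = −1.94 percentage points.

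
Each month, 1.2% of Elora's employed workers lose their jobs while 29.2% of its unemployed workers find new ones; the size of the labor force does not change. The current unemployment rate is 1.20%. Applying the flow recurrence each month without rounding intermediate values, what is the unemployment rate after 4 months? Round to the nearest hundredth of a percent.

With a fixed labor force, u_{t+1} = u_t + s·(1−u_t) − f·u_t = u_t·(1−s−f) + s.
Here 1−s−f = 0.696 and s = 0.012.
u_1 = 0.012000 × 0.696 + 0.012 = 0.020352.
u_2 = 0.020352 × 0.696 + 0.012 = 0.026165.
u_3 = 0.026165 × 0.696 + 0.012 = 0.030211.
u_4 = 0.030211 × 0.696 + 0.012 = 0.033027.

Unemployment rate after four months ≈ 3.30%.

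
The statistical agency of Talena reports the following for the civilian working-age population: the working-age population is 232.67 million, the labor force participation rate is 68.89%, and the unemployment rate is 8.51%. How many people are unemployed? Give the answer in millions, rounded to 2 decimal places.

Labor force = 0.6889 × 232.67 = 160.29 million.
Unemployed = 0.0851 × 160.29 ≈ 13.64 million.

About 13.64 million are unemployed.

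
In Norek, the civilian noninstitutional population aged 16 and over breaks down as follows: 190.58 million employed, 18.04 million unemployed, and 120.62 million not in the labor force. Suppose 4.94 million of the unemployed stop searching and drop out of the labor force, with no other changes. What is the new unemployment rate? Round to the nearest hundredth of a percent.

Initially, labor force = 190.58 + 18.04 = 208.62 million, so u = 18.04/208.62 = 8.65%.
After the change, unemployed and labor force both fall by 4.94 → E = 190.58, U = 13.10, labor force = 203.68 million.
New unemployment rate = 13.10 / 203.68 = 6.43%.

New unemployment rate ≈ 6.43%.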